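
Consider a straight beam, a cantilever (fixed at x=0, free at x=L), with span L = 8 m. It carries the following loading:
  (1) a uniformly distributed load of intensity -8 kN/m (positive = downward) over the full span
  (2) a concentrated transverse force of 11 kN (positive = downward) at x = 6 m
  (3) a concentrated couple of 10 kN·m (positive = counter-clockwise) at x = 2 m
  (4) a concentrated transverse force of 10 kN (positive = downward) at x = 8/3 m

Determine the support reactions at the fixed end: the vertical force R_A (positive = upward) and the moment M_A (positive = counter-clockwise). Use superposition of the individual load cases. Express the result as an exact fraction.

Load 1 — uniform load w=-8 kN/m over full span:
  R_A = wL = (-8)·8 = -64 kN
  M_A = wL²/2 = (-8)·8²/2 = -256 kN·m
Load 2 — point force P=11 kN at a=6 m (b=L-a=2):
  R_A = P = 11 kN
  M_A = Pa = 11·6 = 66 kN·m
Load 3 — applied couple M₀=10 kN·m at a=2 m (b=L-a=6):
  R_A = 0 kN
  M_A = -M₀ = -10 kN·m
Load 4 — point force P=10 kN at a=8/3 m (b=L-a=16/3):
  R_A = P = 10 kN
  M_A = Pa = 10·(8/3) = 80/3 kN·m
Superposition: R_A = -43 kN, M_A = -520/3 kN·m

R_A = -43 kN, M_A = -520/3 kN·m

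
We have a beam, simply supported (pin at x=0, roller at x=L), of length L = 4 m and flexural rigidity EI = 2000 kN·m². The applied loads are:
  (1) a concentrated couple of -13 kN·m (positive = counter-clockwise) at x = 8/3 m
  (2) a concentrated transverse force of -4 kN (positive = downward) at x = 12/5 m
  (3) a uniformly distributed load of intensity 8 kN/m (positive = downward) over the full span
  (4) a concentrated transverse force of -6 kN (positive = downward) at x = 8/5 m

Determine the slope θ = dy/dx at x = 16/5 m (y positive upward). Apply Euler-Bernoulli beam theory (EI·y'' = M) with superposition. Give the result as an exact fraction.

θ(16/5) = 283/112500 rad

Load 1 — applied couple M₀=-13 kN·m at a=8/3 m (b=L-a=4/3):
  θ_1 = (M₀x²/(2L)-M₀(x-a)+C₁)/EI  [x>a] with C₁=M₀(3b²-L²)/(6L)=52/9 = ((-13)·(16/5)²/(2·4)-(-13)·((16/5)-(8/3))+(52/9))/2000 = -221/112500 rad
Load 2 — point force P=-4 kN at a=12/5 m (b=L-a=8/5):
  θ_2 = -Pa(2L²-6Lx+3x²+a²)/(6LEI)  [x>a] = -(-4)·(12/5)·(2·4²-6·4·(16/5)+3·(16/5)²+(12/5)²)/(6·4·2000) = -26/15625 rad
Load 3 — uniform load w=8 kN/m over full span:
  θ_3 = -w(L³-6Lx²+4x³)/(24EI) = -8·(4³-6·4·(16/5)²+4·(16/5)³)/(24·2000) = 132/15625 rad
Load 4 — point force P=-6 kN at a=8/5 m (b=L-a=12/5):
  θ_4 = -Pa(2L²-6Lx+3x²+a²)/(6LEI)  [x>a] = -(-6)·(8/5)·(2·4²-6·4·(16/5)+3·(16/5)²+(8/5)²)/(6·4·2000) = -36/15625 rad
Superposition: θ = Σ θ_i = 283/112500 rad ≈ 0.002516 rad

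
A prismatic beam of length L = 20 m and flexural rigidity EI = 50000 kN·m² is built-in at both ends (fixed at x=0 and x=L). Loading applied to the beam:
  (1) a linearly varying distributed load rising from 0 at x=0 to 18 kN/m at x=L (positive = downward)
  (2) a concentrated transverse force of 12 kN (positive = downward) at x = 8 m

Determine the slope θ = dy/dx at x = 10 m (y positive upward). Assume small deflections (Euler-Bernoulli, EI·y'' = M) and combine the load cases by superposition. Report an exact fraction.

Load 1 — triangular load w₀=18 kN/m (0→w₀ over full span):
  θ_1 = -w₀(2x(L-x)(L-2x)(x+2L)+x²(L-x)²)/(120LEI) = -18·(2·10·(20-10)·(20-2·10)·(10+2·20)+10²·(20-10)²)/(120·20·50000) = -3/2000 rad
Load 2 — point force P=12 kN at a=8 m (b=L-a=12):
  θ_2 = Pa²(L-x)(2bL-(3b+a)(L-x))/(2L³EI)  [x>a] = 12·8²·(20-10)·(2·12·20-(3·12+8)·(20-10))/(2·20³·50000) = 6/15625 rad
Superposition: θ = Σ θ_i = -279/250000 rad ≈ -0.001116 rad

θ(10) = -279/250000 rad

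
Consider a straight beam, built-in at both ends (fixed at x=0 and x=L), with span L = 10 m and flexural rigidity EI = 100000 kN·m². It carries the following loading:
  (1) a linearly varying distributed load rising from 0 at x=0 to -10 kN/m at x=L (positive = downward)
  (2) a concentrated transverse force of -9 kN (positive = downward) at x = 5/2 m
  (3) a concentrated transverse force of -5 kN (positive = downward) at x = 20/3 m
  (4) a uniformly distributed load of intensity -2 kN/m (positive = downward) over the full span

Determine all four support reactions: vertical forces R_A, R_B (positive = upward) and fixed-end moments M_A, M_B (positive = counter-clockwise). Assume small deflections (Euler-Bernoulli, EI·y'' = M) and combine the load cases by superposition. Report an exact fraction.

R_A = -29281/864 kN, M_A = -57335/864 kN·m, R_B = -43295/864 kN, M_B = 67645/864 kN·m

Load 1 — triangular load w₀=-10 kN/m (0→w₀ over full span):
  R_A = 3w₀L/20 = 3·(-10)·10/20 = -15 kN
  M_A = w₀L²/30 = (-10)·10²/30 = -100/3 kN·m
  R_B = 7w₀L/20 = 7·(-10)·10/20 = -35 kN
  M_B = -w₀L²/20 = -(-10)·10²/20 = 50 kN·m
Load 2 — point force P=-9 kN at a=5/2 m (b=L-a=15/2):
  R_A = Pb²(3a+b)/L³ = (-9)·(15/2)²·(3·(5/2)+(15/2))/10³ = -243/32 kN
  M_A = Pab²/L² = (-9)·(5/2)·(15/2)²/10² = -405/32 kN·m
  R_B = Pa²(a+3b)/L³ = (-9)·(5/2)²·((5/2)+3·(15/2))/10³ = -45/32 kN
  M_B = -Pa²b/L² = -(-9)·(5/2)²·(15/2)/10² = 135/32 kN·m
Load 3 — point force P=-5 kN at a=20/3 m (b=L-a=10/3):
  R_A = Pb²(3a+b)/L³ = (-5)·(10/3)²·(3·(20/3)+(10/3))/10³ = -35/27 kN
  M_A = Pab²/L² = (-5)·(20/3)·(10/3)²/10² = -100/27 kN·m
  R_B = Pa²(a+3b)/L³ = (-5)·(20/3)²·((20/3)+3·(10/3))/10³ = -100/27 kN
  M_B = -Pa²b/L² = -(-5)·(20/3)²·(10/3)/10² = 200/27 kN·m
Load 4 — uniform load w=-2 kN/m over full span:
  R_A = wL/2 = (-2)·10/2 = -10 kN
  M_A = wL²/12 = (-2)·10²/12 = -50/3 kN·m
  R_B = wL/2 = (-2)·10/2 = -10 kN
  M_B = -wL²/12 = -(-2)·10²/12 = 50/3 kN·m
Superposition: R_A = -29281/864 kN, M_A = -57335/864 kN·m, R_B = -43295/864 kN, M_B = 67645/864 kN·m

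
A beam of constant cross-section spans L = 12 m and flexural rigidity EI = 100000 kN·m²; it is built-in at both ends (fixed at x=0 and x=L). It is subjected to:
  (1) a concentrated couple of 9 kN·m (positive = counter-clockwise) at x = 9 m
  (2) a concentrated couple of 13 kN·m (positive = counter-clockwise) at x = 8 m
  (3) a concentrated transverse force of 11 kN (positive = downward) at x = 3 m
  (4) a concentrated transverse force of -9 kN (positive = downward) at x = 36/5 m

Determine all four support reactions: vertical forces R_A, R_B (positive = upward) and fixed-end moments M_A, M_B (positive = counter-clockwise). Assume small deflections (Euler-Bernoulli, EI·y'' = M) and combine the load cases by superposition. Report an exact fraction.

R_A = 75613/9000 kN, M_A = 46021/3000 kN·m, R_B = -57613/9000 kN, M_B = 7677/1000 kN·m

Load 1 — applied couple M₀=9 kN·m at a=9 m (b=L-a=3):
  R_A = 6M₀ab/L³ = 6·9·9·3/12³ = 27/32 kN
  M_A = M₀b(2a-b)/L² = 9·3·(2·9-3)/12² = 45/16 kN·m
  R_B = -6M₀ab/L³ = -6·9·9·3/12³ = -27/32 kN
  M_B = M₀a(2b-a)/L² = 9·9·(2·3-9)/12² = -27/16 kN·m
Load 2 — applied couple M₀=13 kN·m at a=8 m (b=L-a=4):
  R_A = 6M₀ab/L³ = 6·13·8·4/12³ = 13/9 kN
  M_A = M₀b(2a-b)/L² = 13·4·(2·8-4)/12² = 13/3 kN·m
  R_B = -6M₀ab/L³ = -6·13·8·4/12³ = -13/9 kN
  M_B = M₀a(2b-a)/L² = 13·8·(2·4-8)/12² = 0 kN·m
Load 3 — point force P=11 kN at a=3 m (b=L-a=9):
  R_A = Pb²(3a+b)/L³ = 11·9²·(3·3+9)/12³ = 297/32 kN
  M_A = Pab²/L² = 11·3·9²/12² = 297/16 kN·m
  R_B = Pa²(a+3b)/L³ = 11·3²·(3+3·9)/12³ = 55/32 kN
  M_B = -Pa²b/L² = -11·3²·9/12² = -99/16 kN·m
Load 4 — point force P=-9 kN at a=36/5 m (b=L-a=24/5):
  R_A = Pb²(3a+b)/L³ = (-9)·(24/5)²·(3·(36/5)+(24/5))/12³ = -396/125 kN
  M_A = Pab²/L² = (-9)·(36/5)·(24/5)²/12² = -1296/125 kN·m
  R_B = Pa²(a+3b)/L³ = (-9)·(36/5)²·((36/5)+3·(24/5))/12³ = -729/125 kN
  M_B = -Pa²b/L² = -(-9)·(36/5)²·(24/5)/12² = 1944/125 kN·m
Superposition: R_A = 75613/9000 kN, M_A = 46021/3000 kN·m, R_B = -57613/9000 kN, M_B = 7677/1000 kN·m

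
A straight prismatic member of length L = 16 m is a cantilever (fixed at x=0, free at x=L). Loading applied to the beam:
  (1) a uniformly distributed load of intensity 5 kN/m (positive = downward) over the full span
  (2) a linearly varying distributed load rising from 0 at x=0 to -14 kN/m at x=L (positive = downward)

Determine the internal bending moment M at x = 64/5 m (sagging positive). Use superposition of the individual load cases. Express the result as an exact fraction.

M(64/5) = 15488/375 kN·m

Load 1 — uniform load w=5 kN/m over full span:
  M_1 = -w(L-x)²/2 = -5·(16-(64/5))²/2 = -128/5 kN·m
Load 2 — triangular load w₀=-14 kN/m (0→w₀ over full span):
  M_2 = w₀Lx/2 - w₀L²/3 - w₀x³/(6L) = (-14)·16·(64/5)/2 - (-14)·16²/3 - (-14)·(64/5)³/(6·16) = 25088/375 kN·m
Superposition: M = Σ M_i = 15488/375 kN·m ≈ 41.301333 kN·m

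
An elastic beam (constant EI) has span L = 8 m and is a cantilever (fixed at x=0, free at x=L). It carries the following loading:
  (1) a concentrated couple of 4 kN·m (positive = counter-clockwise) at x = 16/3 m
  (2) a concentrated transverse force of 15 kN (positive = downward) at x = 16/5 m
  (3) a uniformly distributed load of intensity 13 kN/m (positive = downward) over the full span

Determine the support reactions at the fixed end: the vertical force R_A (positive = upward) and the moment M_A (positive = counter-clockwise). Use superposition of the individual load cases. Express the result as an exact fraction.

R_A = 119 kN, M_A = 460 kN·m

Load 1 — applied couple M₀=4 kN·m at a=16/3 m (b=L-a=8/3):
  R_A = 0 kN
  M_A = -M₀ = -4 kN·m
Load 2 — point force P=15 kN at a=16/5 m (b=L-a=24/5):
  R_A = P = 15 kN
  M_A = Pa = 15·(16/5) = 48 kN·m
Load 3 — uniform load w=13 kN/m over full span:
  R_A = wL = 13·8 = 104 kN
  M_A = wL²/2 = 13·8²/2 = 416 kN·m
Superposition: R_A = 119 kN, M_A = 460 kN·m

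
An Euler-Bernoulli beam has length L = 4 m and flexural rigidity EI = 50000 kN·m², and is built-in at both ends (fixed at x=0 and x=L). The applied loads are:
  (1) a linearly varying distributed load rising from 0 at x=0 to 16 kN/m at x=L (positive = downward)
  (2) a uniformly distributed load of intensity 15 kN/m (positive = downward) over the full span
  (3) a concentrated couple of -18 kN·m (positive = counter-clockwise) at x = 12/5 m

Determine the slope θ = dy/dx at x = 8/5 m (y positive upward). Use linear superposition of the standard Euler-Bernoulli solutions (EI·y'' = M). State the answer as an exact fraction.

θ(8/5) = -42/390625 rad

Load 1 — triangular load w₀=16 kN/m (0→w₀ over full span):
  θ_1 = -w₀(2x(L-x)(L-2x)(x+2L)+x²(L-x)²)/(120LEI) = -16·(2·(8/5)·(4-(8/5))·(4-2·(8/5))·((8/5)+2·4)+(8/5)²·(4-(8/5))²)/(120·4·50000) = -96/1953125 rad
Load 2 — uniform load w=15 kN/m over full span:
  θ_2 = -wx(L-x)(L-2x)/(12EI) = -15·(8/5)·(4-(8/5))·(4-2·(8/5))/(12·50000) = -6/78125 rad
Load 3 — applied couple M₀=-18 kN·m at a=12/5 m (b=L-a=8/5):
  θ_3 = (R_Ax²/2 - M_Ax)/EI  [x≤a] with R_A=-162/25, M_A=-144/25 = ((-162/25)·(8/5)²/2 - (-144/25)·(8/5))/50000 = 36/1953125 rad
Superposition: θ = Σ θ_i = -42/390625 rad ≈ -0.000108 rad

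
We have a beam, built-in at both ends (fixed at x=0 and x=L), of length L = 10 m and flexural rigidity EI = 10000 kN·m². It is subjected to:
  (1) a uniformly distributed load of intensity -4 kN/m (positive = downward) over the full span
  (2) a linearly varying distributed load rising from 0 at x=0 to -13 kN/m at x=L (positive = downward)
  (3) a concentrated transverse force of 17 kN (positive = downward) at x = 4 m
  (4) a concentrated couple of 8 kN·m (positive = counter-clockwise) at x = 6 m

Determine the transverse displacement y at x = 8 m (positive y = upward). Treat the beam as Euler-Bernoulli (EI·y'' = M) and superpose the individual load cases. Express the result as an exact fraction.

y(8) = 2251/234375 m

Load 1 — uniform load w=-4 kN/m over full span:
  y_1 = -wx²(L-x)²/(24EI) = -(-4)·8²·(10-8)²/(24·10000) = 8/1875 m
Load 2 — triangular load w₀=-13 kN/m (0→w₀ over full span):
  y_2 = -w₀x²(L-x)²(x+2L)/(120LEI) = -(-13)·8²·(10-8)²·(8+2·10)/(120·10·10000) = 364/46875 m
Load 3 — point force P=17 kN at a=4 m (b=L-a=6):
  y_3 = -Pa²(L-x)²(3bL-(3b+a)(L-x))/(6L³EI)  [x>a] = -17·4²·(10-8)²·(3·6·10-(3·6+4)·(10-8))/(6·10³·10000) = -578/234375 m
Load 4 — applied couple M₀=8 kN·m at a=6 m (b=L-a=4):
  y_4 = (R_Ax³/6 - M_Ax²/2 - M₀(x-a)²/2)/EI  [x>a] with R_A=144/125, M_A=64/25 = ((144/125)·8³/6 - (64/25)·8²/2 - 8·(8-6)²/2)/10000 = 3/78125 m
Superposition: y = Σ y_i = 2251/234375 m ≈ 0.009604 m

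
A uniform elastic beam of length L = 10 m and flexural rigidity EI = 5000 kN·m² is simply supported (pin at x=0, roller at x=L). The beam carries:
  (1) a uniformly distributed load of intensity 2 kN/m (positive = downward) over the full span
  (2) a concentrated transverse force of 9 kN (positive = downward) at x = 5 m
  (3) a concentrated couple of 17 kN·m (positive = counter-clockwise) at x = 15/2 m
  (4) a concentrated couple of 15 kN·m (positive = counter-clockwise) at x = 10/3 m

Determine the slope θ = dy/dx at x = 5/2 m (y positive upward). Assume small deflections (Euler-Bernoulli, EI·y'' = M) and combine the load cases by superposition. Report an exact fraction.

Load 1 — uniform load w=2 kN/m over full span:
  θ_1 = -w(L³-6Lx²+4x³)/(24EI) = -2·(10³-6·10·(5/2)²+4·(5/2)³)/(24·5000) = -11/960 rad
Load 2 — point force P=9 kN at a=5 m (b=L-a=5):
  θ_2 = -Pb(L²-b²-3x²)/(6LEI)  [x≤a] = -9·5·(10²-5²-3·(5/2)²)/(6·10·5000) = -27/3200 rad
Load 3 — applied couple M₀=17 kN·m at a=15/2 m (b=L-a=5/2):
  θ_3 = (M₀x²/(2L)+C₁)/EI  [x≤a] with C₁=M₀(3b²-L²)/(6L)=-1105/48 = (17·(5/2)²/(2·10)+(-1105/48))/5000 = -17/4800 rad
Load 4 — applied couple M₀=15 kN·m at a=10/3 m (b=L-a=20/3):
  θ_4 = (M₀x²/(2L)+C₁)/EI  [x≤a] with C₁=M₀(3b²-L²)/(6L)=25/3 = (15·(5/2)²/(2·10)+(25/3))/5000 = 1/384 rad
Superposition: θ = Σ θ_i = -1/48 rad ≈ -0.020833 rad

θ(5/2) = -1/48 rad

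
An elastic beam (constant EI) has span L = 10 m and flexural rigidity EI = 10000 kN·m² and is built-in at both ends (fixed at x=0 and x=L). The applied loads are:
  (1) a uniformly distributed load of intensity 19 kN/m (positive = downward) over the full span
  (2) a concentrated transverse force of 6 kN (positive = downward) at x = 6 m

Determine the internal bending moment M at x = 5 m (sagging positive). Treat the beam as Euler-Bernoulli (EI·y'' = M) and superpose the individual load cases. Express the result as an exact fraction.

M(5) = 2519/30 kN·m

Load 1 — uniform load w=19 kN/m over full span:
  M_1 = wLx/2 - wL²/12 - wx²/2 = 19·10·5/2 - 19·10²/12 - 19·5²/2 = 475/6 kN·m
Load 2 — point force P=6 kN at a=6 m (b=L-a=4):
  M_2 = Pb²(3a+b)x/L³ - Pab²/L²  [x≤a] = 6·4²·(3·6+4)·5/10³ - 6·6·4²/10² = 24/5 kN·m
Superposition: M = Σ M_i = 2519/30 kN·m ≈ 83.966667 kN·m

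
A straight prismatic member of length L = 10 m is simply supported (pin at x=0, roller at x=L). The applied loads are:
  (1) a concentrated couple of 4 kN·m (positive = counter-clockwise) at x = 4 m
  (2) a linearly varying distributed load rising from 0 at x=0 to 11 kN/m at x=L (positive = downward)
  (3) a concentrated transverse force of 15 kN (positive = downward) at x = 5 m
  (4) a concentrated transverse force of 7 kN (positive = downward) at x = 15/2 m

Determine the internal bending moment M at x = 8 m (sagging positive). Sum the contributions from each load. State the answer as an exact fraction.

Load 1 — applied couple M₀=4 kN·m at a=4 m (b=L-a=6):
  M_1 = M₀x/L - M₀  [x>a] = 4·8/10 - 4 = -4/5 kN·m
Load 2 — triangular load w₀=11 kN/m (0→w₀ over full span):
  M_2 = w₀Lx/6 - w₀x³/(6L) = 11·10·8/6 - 11·8³/(6·10) = 264/5 kN·m
Load 3 — point force P=15 kN at a=5 m (b=L-a=5):
  M_3 = Pa(L-x)/L  [x>a] = 15·5·(10-8)/10 = 15 kN·m
Load 4 — point force P=7 kN at a=15/2 m (b=L-a=5/2):
  M_4 = Pa(L-x)/L  [x>a] = 7·(15/2)·(10-8)/10 = 21/2 kN·m
Superposition: M = Σ M_i = 155/2 kN·m ≈ 77.500000 kN·m

M(8) = 155/2 kN·m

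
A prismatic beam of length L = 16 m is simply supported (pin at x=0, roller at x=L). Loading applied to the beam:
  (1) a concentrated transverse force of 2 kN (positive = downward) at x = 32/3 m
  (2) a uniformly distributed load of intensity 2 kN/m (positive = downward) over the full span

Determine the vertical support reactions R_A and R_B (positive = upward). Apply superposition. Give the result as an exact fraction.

R_A = 50/3 kN, R_B = 52/3 kN

Load 1 — point force P=2 kN at a=32/3 m (b=L-a=16/3):
  R_A = Pb/L = 2·(16/3)/16 = 2/3 kN
  R_B = Pa/L = 2·(32/3)/16 = 4/3 kN
Load 2 — uniform load w=2 kN/m over full span:
  R_A = wL/2 = 2·16/2 = 16 kN
  R_B = wL/2 = 2·16/2 = 16 kN
Superposition: R_A = 50/3 kN, R_B = 52/3 kN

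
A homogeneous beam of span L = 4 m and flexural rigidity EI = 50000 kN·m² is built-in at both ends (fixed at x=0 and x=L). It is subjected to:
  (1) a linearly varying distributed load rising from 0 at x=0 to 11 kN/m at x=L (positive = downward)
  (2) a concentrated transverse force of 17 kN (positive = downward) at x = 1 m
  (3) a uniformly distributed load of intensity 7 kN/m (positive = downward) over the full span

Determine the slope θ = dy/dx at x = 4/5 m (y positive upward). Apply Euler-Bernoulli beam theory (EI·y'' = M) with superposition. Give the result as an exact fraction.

Load 1 — triangular load w₀=11 kN/m (0→w₀ over full span):
  θ_1 = -w₀(2x(L-x)(L-2x)(x+2L)+x²(L-x)²)/(120LEI) = -11·(2·(4/5)·(4-(4/5))·(4-2·(4/5))·((4/5)+2·4)+(4/5)²·(4-(4/5))²)/(120·4·50000) = -308/5859375 rad
Load 2 — point force P=17 kN at a=1 m (b=L-a=3):
  θ_2 = -Pb²x(2aL-(3a+b)x)/(2L³EI)  [x≤a] = -17·3²·(4/5)·(2·1·4-(3·1+3)·(4/5))/(2·4³·50000) = -153/2500000 rad
Load 3 — uniform load w=7 kN/m over full span:
  θ_3 = -wx(L-x)(L-2x)/(12EI) = -7·(4/5)·(4-(4/5))·(4-2·(4/5))/(12·50000) = -28/390625 rad
Superposition: θ = Σ θ_i = -34771/187500000 rad ≈ -0.000185 rad

θ(4/5) = -34771/187500000 rad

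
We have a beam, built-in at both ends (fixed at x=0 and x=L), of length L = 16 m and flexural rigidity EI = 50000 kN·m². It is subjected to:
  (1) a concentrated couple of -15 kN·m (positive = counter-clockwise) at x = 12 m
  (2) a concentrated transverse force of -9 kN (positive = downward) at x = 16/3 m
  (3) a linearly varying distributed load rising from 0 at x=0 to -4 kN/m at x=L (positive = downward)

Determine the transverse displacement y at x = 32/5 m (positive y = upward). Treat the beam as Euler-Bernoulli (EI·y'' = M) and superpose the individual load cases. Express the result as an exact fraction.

Load 1 — applied couple M₀=-15 kN·m at a=12 m (b=L-a=4):
  y_1 = (R_Ax³/6 - M_Ax²/2)/EI  [x≤a] with R_A=-135/128, M_A=-75/16 = ((-135/128)·(32/5)³/6 - (-75/16)·(32/5)²/2)/50000 = 78/78125 m
Load 2 — point force P=-9 kN at a=16/3 m (b=L-a=32/3):
  y_2 = -Pa²(L-x)²(3bL-(3b+a)(L-x))/(6L³EI)  [x>a] = -(-9)·(16/3)²·(16-(32/5))²·(3·(32/3)·16-(3·(32/3)+(16/3))·(16-(32/5)))/(6·16³·50000) = 1152/390625 m
Load 3 — triangular load w₀=-4 kN/m (0→w₀ over full span):
  y_3 = -w₀x²(L-x)²(x+2L)/(120LEI) = -(-4)·(32/5)²·(16-(32/5))²·((32/5)+2·16)/(120·16·50000) = 294912/48828125 m
Superposition: y = Σ y_i = 487662/48828125 m ≈ 0.009987 m

y(32/5) = 487662/48828125 m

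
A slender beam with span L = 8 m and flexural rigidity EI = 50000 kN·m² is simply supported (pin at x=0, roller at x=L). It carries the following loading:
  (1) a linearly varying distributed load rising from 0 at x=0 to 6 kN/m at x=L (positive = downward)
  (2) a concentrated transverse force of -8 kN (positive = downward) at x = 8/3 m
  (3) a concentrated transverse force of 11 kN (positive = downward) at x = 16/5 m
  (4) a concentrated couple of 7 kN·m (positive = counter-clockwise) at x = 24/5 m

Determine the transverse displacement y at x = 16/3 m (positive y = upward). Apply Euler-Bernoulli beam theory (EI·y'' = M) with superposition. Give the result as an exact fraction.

y(16/3) = -342214/94921875 m

Load 1 — triangular load w₀=6 kN/m (0→w₀ over full span):
  y_1 = -w₀x(7L⁴-10L²x²+3x⁴)/(360LEI) = -6·(16/3)·(7·8⁴-10·8²·(16/3)²+3·(16/3)⁴)/(360·8·50000) = -2176/759375 m
Load 2 — point force P=-8 kN at a=8/3 m (b=L-a=16/3):
  y_2 = -Pa(L-x)(2Lx-a²-x²)/(6LEI)  [x>a] = -(-8)·(8/3)·(8-(16/3))·(2·8·(16/3)-(8/3)²-(16/3)²)/(6·8·50000) = 896/759375 m
Load 3 — point force P=11 kN at a=16/5 m (b=L-a=24/5):
  y_3 = -Pa(L-x)(2Lx-a²-x²)/(6LEI)  [x>a] = -11·(16/5)·(8-(16/3))·(2·8·(16/3)-(16/5)²-(16/3)²)/(6·8·50000) = -57728/31640625 m
Load 4 — applied couple M₀=7 kN·m at a=24/5 m (b=L-a=16/5):
  y_4 = (M₀x³/(6L)-M₀(x-a)²/2+C₁x)/EI  [x>a] with C₁=M₀(3b²-L²)/(6L)=-364/75 = (7·(16/3)³/(6·8)-7·((16/3)-(24/5))²/2+(-364/75)·(16/3))/50000 = -602/6328125 m
Superposition: y = Σ y_i = -342214/94921875 m ≈ -0.003605 m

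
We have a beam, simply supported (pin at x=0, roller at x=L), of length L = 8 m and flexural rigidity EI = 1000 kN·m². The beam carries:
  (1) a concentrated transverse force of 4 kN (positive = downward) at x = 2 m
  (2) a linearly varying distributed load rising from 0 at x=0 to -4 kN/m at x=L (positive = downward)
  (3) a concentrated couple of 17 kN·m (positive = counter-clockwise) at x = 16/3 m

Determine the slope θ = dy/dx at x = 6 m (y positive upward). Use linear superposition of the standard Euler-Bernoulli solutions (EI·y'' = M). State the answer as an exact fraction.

Load 1 — point force P=4 kN at a=2 m (b=L-a=6):
  θ_1 = -Pa(2L²-6Lx+3x²+a²)/(6LEI)  [x>a] = -4·2·(2·8²-6·8·6+3·6²+2²)/(6·8·1000) = 1/125 rad
Load 2 — triangular load w₀=-4 kN/m (0→w₀ over full span):
  θ_2 = -w₀(7L⁴-30L²x²+15x⁴)/(360LEI) = -(-4)·(7·8⁴-30·8²·6²+15·6⁴)/(360·8·1000) = -1313/45000 rad
Load 3 — applied couple M₀=17 kN·m at a=16/3 m (b=L-a=8/3):
  θ_3 = (M₀x²/(2L)-M₀(x-a)+C₁)/EI  [x>a] with C₁=M₀(3b²-L²)/(6L)=-136/9 = (17·6²/(2·8)-17·(6-(16/3))+(-136/9))/1000 = 17/1440 rad
Superposition: θ = Σ θ_i = -1687/180000 rad ≈ -0.009372 rad

θ(6) = -1687/180000 rad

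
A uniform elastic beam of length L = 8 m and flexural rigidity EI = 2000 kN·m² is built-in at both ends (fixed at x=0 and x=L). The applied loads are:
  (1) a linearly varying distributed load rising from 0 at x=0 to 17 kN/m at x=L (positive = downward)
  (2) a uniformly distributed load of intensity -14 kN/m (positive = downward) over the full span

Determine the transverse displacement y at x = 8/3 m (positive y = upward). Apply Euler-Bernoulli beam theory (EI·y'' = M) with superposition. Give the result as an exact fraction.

Load 1 — triangular load w₀=17 kN/m (0→w₀ over full span):
  y_1 = -w₀x²(L-x)²(x+2L)/(120LEI) = -17·(8/3)²·(8-(8/3))²·((8/3)+2·8)/(120·8·2000) = -15232/455625 m
Load 2 — uniform load w=-14 kN/m over full span:
  y_2 = -wx²(L-x)²/(24EI) = -(-14)·(8/3)²·(8-(8/3))²/(24·2000) = 1792/30375 m
Superposition: y = Σ y_i = 11648/455625 m ≈ 0.025565 m

y(8/3) = 11648/455625 m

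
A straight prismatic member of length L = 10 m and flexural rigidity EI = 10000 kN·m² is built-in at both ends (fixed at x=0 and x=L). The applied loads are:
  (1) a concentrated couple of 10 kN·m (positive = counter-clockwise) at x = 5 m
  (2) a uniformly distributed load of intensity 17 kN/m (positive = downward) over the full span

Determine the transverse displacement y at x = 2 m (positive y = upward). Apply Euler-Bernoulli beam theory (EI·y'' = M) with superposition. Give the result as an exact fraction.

y(2) = -553/30000 m

Load 1 — applied couple M₀=10 kN·m at a=5 m (b=L-a=5):
  y_1 = (R_Ax³/6 - M_Ax²/2)/EI  [x≤a] with R_A=3/2, M_A=5/2 = ((3/2)·2³/6 - (5/2)·2²/2)/10000 = -3/10000 m
Load 2 — uniform load w=17 kN/m over full span:
  y_2 = -wx²(L-x)²/(24EI) = -17·2²·(10-2)²/(24·10000) = -34/1875 m
Superposition: y = Σ y_i = -553/30000 m ≈ -0.018433 m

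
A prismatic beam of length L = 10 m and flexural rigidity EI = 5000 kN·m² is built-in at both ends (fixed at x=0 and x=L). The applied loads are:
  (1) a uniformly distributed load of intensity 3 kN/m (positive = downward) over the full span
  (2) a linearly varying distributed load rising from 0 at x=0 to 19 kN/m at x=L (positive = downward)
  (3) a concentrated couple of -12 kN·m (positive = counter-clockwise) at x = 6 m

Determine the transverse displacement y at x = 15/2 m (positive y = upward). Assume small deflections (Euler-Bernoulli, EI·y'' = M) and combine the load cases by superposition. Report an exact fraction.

Load 1 — uniform load w=3 kN/m over full span:
  y_1 = -wx²(L-x)²/(24EI) = -3·(15/2)²·(10-(15/2))²/(24·5000) = -9/1024 m
Load 2 — triangular load w₀=19 kN/m (0→w₀ over full span):
  y_2 = -w₀x²(L-x)²(x+2L)/(120LEI) = -19·(15/2)²·(10-(15/2))²·((15/2)+2·10)/(120·10·5000) = -627/20480 m
Load 3 — applied couple M₀=-12 kN·m at a=6 m (b=L-a=4):
  y_3 = (R_Ax³/6 - M_Ax²/2 - M₀(x-a)²/2)/EI  [x>a] with R_A=-216/125, M_A=-96/25 = ((-216/125)·(15/2)³/6 - (-96/25)·(15/2)²/2 - (-12)·((15/2)-6)²/2)/5000 = 0 m
Superposition: y = Σ y_i = -807/20480 m ≈ -0.039404 m

y(15/2) = -807/20480 m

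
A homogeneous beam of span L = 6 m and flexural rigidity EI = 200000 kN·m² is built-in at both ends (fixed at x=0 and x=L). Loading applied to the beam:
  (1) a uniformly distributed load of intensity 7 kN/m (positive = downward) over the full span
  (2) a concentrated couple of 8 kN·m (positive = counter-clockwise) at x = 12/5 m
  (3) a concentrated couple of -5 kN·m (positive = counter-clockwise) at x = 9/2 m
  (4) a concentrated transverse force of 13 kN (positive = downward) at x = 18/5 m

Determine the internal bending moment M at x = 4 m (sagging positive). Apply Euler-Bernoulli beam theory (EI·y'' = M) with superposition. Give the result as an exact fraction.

Load 1 — uniform load w=7 kN/m over full span:
  M_1 = wLx/2 - wL²/12 - wx²/2 = 7·6·4/2 - 7·6²/12 - 7·4²/2 = 7 kN·m
Load 2 — applied couple M₀=8 kN·m at a=12/5 m (b=L-a=18/5):
  M_2 = R_Ax - M_A - M₀  [x>a] with R_A=48/25, M_A=24/25 = (48/25)·4 - (24/25) - 8 = -32/25 kN·m
Load 3 — applied couple M₀=-5 kN·m at a=9/2 m (b=L-a=3/2):
  M_3 = R_Ax - M_A  [x≤a] with R_A=-15/16, M_A=-25/16 = (-15/16)·4 - (-25/16) = -35/16 kN·m
Load 4 — point force P=13 kN at a=18/5 m (b=L-a=12/5):
  M_4 = Pa²(a+3b)(L-x)/L³ - Pa²b/L²  [x>a] = 13·(18/5)²·((18/5)+3·(12/5))·(6-4)/6³ - 13·(18/5)²·(12/5)/6² = 702/125 kN·m
Superposition: M = Σ M_i = 18297/2000 kN·m ≈ 9.148500 kN·m

M(4) = 18297/2000 kN·m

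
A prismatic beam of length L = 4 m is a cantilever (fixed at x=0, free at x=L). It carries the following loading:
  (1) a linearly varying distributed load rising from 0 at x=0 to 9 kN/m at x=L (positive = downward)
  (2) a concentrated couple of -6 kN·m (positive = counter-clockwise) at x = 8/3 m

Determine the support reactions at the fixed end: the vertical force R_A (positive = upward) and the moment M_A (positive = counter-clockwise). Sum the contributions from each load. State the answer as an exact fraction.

R_A = 18 kN, M_A = 54 kN·m

Load 1 — triangular load w₀=9 kN/m (0→w₀ over full span):
  R_A = w₀L/2 = 9·4/2 = 18 kN
  M_A = w₀L²/3 = 9·4²/3 = 48 kN·m
Load 2 — applied couple M₀=-6 kN·m at a=8/3 m (b=L-a=4/3):
  R_A = 0 kN
  M_A = -M₀ = -(-6) = 6 kN·m
Superposition: R_A = 18 kN, M_A = 54 kN·m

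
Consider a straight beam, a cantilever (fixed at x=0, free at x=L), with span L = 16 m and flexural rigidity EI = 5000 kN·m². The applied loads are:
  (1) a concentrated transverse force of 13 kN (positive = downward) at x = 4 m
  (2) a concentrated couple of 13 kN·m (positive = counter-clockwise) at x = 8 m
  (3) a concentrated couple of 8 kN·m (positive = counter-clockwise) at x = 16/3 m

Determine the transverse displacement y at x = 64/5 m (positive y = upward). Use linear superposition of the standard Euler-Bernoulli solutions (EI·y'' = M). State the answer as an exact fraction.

Load 1 — point force P=13 kN at a=4 m (b=L-a=12):
  y_1 = -Pa²(3x-a)/(6EI)  [x>a] = -13·4²·(3·(64/5)-4)/(6·5000) = -2236/9375 m
Load 2 — applied couple M₀=13 kN·m at a=8 m (b=L-a=8):
  y_2 = M₀a(2x-a)/(2EI)  [x>a] = 13·8·(2·(64/5)-8)/(2·5000) = 572/3125 m
Load 3 — applied couple M₀=8 kN·m at a=16/3 m (b=L-a=32/3):
  y_3 = M₀a(2x-a)/(2EI)  [x>a] = 8·(16/3)·(2·(64/5)-(16/3))/(2·5000) = 2432/28125 m
Superposition: y = Σ y_i = 872/28125 m ≈ 0.031004 m

y(64/5) = 872/28125 m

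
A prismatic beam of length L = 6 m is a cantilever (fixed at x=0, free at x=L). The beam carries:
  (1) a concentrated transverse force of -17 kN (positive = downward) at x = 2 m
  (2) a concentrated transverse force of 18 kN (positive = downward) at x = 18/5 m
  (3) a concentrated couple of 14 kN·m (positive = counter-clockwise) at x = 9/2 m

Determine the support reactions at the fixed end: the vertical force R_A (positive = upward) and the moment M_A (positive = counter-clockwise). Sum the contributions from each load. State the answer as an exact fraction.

R_A = 1 kN, M_A = 84/5 kN·m

Load 1 — point force P=-17 kN at a=2 m (b=L-a=4):
  R_A = P = (-17) = -17 kN
  M_A = Pa = (-17)·2 = -34 kN·m
Load 2 — point force P=18 kN at a=18/5 m (b=L-a=12/5):
  R_A = P = 18 kN
  M_A = Pa = 18·(18/5) = 324/5 kN·m
Load 3 — applied couple M₀=14 kN·m at a=9/2 m (b=L-a=3/2):
  R_A = 0 kN
  M_A = -M₀ = -14 kN·m
Superposition: R_A = 1 kN, M_A = 84/5 kN·m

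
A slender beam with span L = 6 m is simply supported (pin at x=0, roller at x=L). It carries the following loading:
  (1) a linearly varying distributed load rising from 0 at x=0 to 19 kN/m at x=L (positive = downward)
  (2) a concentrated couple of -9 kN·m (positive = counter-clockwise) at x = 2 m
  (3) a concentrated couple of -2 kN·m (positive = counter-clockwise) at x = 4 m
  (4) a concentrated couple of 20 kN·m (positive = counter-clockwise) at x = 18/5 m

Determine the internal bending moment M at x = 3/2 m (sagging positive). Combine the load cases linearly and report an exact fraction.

M(3/2) = 927/32 kN·m

Load 1 — triangular load w₀=19 kN/m (0→w₀ over full span):
  M_1 = w₀Lx/6 - w₀x³/(6L) = 19·6·(3/2)/6 - 19·(3/2)³/(6·6) = 855/32 kN·m
Load 2 — applied couple M₀=-9 kN·m at a=2 m (b=L-a=4):
  M_2 = M₀x/L  [x≤a] = (-9)·(3/2)/6 = -9/4 kN·m
Load 3 — applied couple M₀=-2 kN·m at a=4 m (b=L-a=2):
  M_3 = M₀x/L  [x≤a] = (-2)·(3/2)/6 = -1/2 kN·m
Load 4 — applied couple M₀=20 kN·m at a=18/5 m (b=L-a=12/5):
  M_4 = M₀x/L  [x≤a] = 20·(3/2)/6 = 5 kN·m
Superposition: M = Σ M_i = 927/32 kN·m ≈ 28.968750 kN·m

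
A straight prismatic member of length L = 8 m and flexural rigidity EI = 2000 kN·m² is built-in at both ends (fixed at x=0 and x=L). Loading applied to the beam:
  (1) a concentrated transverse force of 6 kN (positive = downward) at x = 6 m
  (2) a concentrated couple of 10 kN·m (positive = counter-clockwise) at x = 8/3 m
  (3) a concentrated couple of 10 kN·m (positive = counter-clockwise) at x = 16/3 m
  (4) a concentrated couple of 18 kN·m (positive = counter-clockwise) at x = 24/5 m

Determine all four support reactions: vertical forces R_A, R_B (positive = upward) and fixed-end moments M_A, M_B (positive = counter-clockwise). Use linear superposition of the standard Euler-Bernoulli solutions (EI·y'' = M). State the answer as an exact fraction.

R_A = 9013/1200 kN, M_A = 3403/300 kN·m, R_B = -1813/1200 kN, M_B = -377/300 kN·m

Load 1 — point force P=6 kN at a=6 m (b=L-a=2):
  R_A = Pb²(3a+b)/L³ = 6·2²·(3·6+2)/8³ = 15/16 kN
  M_A = Pab²/L² = 6·6·2²/8² = 9/4 kN·m
  R_B = Pa²(a+3b)/L³ = 6·6²·(6+3·2)/8³ = 81/16 kN
  M_B = -Pa²b/L² = -6·6²·2/8² = -27/4 kN·m
Load 2 — applied couple M₀=10 kN·m at a=8/3 m (b=L-a=16/3):
  R_A = 6M₀ab/L³ = 6·10·(8/3)·(16/3)/8³ = 5/3 kN
  M_A = M₀b(2a-b)/L² = 10·(16/3)·(2·(8/3)-(16/3))/8² = 0 kN·m
  R_B = -6M₀ab/L³ = -6·10·(8/3)·(16/3)/8³ = -5/3 kN
  M_B = M₀a(2b-a)/L² = 10·(8/3)·(2·(16/3)-(8/3))/8² = 10/3 kN·m
Load 3 — applied couple M₀=10 kN·m at a=16/3 m (b=L-a=8/3):
  R_A = 6M₀ab/L³ = 6·10·(16/3)·(8/3)/8³ = 5/3 kN
  M_A = M₀b(2a-b)/L² = 10·(8/3)·(2·(16/3)-(8/3))/8² = 10/3 kN·m
  R_B = -6M₀ab/L³ = -6·10·(16/3)·(8/3)/8³ = -5/3 kN
  M_B = M₀a(2b-a)/L² = 10·(16/3)·(2·(8/3)-(16/3))/8² = 0 kN·m
Load 4 — applied couple M₀=18 kN·m at a=24/5 m (b=L-a=16/5):
  R_A = 6M₀ab/L³ = 6·18·(24/5)·(16/5)/8³ = 81/25 kN
  M_A = M₀b(2a-b)/L² = 18·(16/5)·(2·(24/5)-(16/5))/8² = 144/25 kN·m
  R_B = -6M₀ab/L³ = -6·18·(24/5)·(16/5)/8³ = -81/25 kN
  M_B = M₀a(2b-a)/L² = 18·(24/5)·(2·(16/5)-(24/5))/8² = 54/25 kN·m
Superposition: R_A = 9013/1200 kN, M_A = 3403/300 kN·m, R_B = -1813/1200 kN, M_B = -377/300 kN·m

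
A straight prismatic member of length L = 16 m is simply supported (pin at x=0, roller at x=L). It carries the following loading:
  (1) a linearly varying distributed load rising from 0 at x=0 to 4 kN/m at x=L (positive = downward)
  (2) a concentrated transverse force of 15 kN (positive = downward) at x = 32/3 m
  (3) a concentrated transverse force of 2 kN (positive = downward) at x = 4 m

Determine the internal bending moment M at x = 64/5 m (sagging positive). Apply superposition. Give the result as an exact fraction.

M(64/5) = 10344/125 kN·m

Load 1 — triangular load w₀=4 kN/m (0→w₀ over full span):
  M_1 = w₀Lx/6 - w₀x³/(6L) = 4·16·(64/5)/6 - 4·(64/5)³/(6·16) = 6144/125 kN·m
Load 2 — point force P=15 kN at a=32/3 m (b=L-a=16/3):
  M_2 = Pa(L-x)/L  [x>a] = 15·(32/3)·(16-(64/5))/16 = 32 kN·m
Load 3 — point force P=2 kN at a=4 m (b=L-a=12):
  M_3 = Pa(L-x)/L  [x>a] = 2·4·(16-(64/5))/16 = 8/5 kN·m
Superposition: M = Σ M_i = 10344/125 kN·m ≈ 82.752000 kN·m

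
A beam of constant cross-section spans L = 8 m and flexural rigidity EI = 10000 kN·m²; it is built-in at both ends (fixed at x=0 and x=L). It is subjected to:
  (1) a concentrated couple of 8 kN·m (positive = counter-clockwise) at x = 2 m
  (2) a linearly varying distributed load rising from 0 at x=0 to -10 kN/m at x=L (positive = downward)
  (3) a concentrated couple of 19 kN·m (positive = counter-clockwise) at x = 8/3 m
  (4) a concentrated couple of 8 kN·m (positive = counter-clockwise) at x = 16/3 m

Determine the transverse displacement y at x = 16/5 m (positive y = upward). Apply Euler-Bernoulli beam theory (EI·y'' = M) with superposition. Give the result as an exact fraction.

Load 1 — applied couple M₀=8 kN·m at a=2 m (b=L-a=6):
  y_1 = (R_Ax³/6 - M_Ax²/2 - M₀(x-a)²/2)/EI  [x>a] with R_A=9/8, M_A=-3/2 = ((9/8)·(16/5)³/6 - (-3/2)·(16/5)²/2 - 8·((16/5)-2)²/2)/10000 = 63/78125 m
Load 2 — triangular load w₀=-10 kN/m (0→w₀ over full span):
  y_2 = -w₀x²(L-x)²(x+2L)/(120LEI) = -(-10)·(16/5)²·(8-(16/5))²·((16/5)+2·8)/(120·8·10000) = 9216/1953125 m
Load 3 — applied couple M₀=19 kN·m at a=8/3 m (b=L-a=16/3):
  y_3 = (R_Ax³/6 - M_Ax²/2 - M₀(x-a)²/2)/EI  [x>a] with R_A=19/6, M_A=0 = ((19/6)·(16/5)³/6 - 0·(16/5)²/2 - 19·((16/5)-(8/3))²/2)/10000 = 114/78125 m
Load 4 — applied couple M₀=8 kN·m at a=16/3 m (b=L-a=8/3):
  y_4 = (R_Ax³/6 - M_Ax²/2)/EI  [x≤a] with R_A=4/3, M_A=8/3 = ((4/3)·(16/5)³/6 - (8/3)·(16/5)²/2)/10000 = -448/703125 m
Superposition: y = Σ y_i = 111569/17578125 m ≈ 0.006347 m

y(16/5) = 111569/17578125 m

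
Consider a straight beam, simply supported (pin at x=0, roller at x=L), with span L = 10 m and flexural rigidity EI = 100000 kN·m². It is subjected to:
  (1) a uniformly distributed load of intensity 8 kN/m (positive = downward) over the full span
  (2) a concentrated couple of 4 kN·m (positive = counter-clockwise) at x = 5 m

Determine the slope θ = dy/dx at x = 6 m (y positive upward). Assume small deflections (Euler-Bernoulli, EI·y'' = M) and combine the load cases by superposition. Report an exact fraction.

Load 1 — uniform load w=8 kN/m over full span:
  θ_1 = -w(L³-6Lx²+4x³)/(24EI) = -8·(10³-6·10·6²+4·6³)/(24·100000) = 37/37500 rad
Load 2 — applied couple M₀=4 kN·m at a=5 m (b=L-a=5):
  θ_2 = (M₀x²/(2L)-M₀(x-a)+C₁)/EI  [x>a] with C₁=M₀(3b²-L²)/(6L)=-5/3 = (4·6²/(2·10)-4·(6-5)+(-5/3))/100000 = 23/1500000 rad
Superposition: θ = Σ θ_i = 501/500000 rad ≈ 0.001002 rad

θ(6) = 501/500000 rad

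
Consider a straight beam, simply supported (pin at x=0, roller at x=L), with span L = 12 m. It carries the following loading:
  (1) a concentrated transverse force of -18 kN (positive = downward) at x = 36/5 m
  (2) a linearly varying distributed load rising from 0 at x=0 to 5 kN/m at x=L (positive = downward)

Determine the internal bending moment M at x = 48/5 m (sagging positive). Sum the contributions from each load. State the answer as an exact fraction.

M(48/5) = 216/25 kN·m

Load 1 — point force P=-18 kN at a=36/5 m (b=L-a=24/5):
  M_1 = Pa(L-x)/L  [x>a] = (-18)·(36/5)·(12-(48/5))/12 = -648/25 kN·m
Load 2 — triangular load w₀=5 kN/m (0→w₀ over full span):
  M_2 = w₀Lx/6 - w₀x³/(6L) = 5·12·(48/5)/6 - 5·(48/5)³/(6·12) = 864/25 kN·m
Superposition: M = Σ M_i = 216/25 kN·m ≈ 8.640000 kN·m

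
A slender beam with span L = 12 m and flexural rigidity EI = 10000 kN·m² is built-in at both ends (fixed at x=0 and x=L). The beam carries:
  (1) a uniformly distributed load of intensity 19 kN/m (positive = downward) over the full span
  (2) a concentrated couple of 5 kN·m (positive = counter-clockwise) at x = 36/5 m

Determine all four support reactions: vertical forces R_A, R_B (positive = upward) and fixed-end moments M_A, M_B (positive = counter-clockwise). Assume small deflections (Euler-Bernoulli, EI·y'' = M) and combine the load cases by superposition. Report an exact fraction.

Load 1 — uniform load w=19 kN/m over full span:
  R_A = wL/2 = 19·12/2 = 114 kN
  M_A = wL²/12 = 19·12²/12 = 228 kN·m
  R_B = wL/2 = 19·12/2 = 114 kN
  M_B = -wL²/12 = -19·12²/12 = -228 kN·m
Load 2 — applied couple M₀=5 kN·m at a=36/5 m (b=L-a=24/5):
  R_A = 6M₀ab/L³ = 6·5·(36/5)·(24/5)/12³ = 3/5 kN
  M_A = M₀b(2a-b)/L² = 5·(24/5)·(2·(36/5)-(24/5))/12² = 8/5 kN·m
  R_B = -6M₀ab/L³ = -6·5·(36/5)·(24/5)/12³ = -3/5 kN
  M_B = M₀a(2b-a)/L² = 5·(36/5)·(2·(24/5)-(36/5))/12² = 3/5 kN·m
Superposition: R_A = 573/5 kN, M_A = 1148/5 kN·m, R_B = 567/5 kN, M_B = -1137/5 kN·m

R_A = 573/5 kN, M_A = 1148/5 kN·m, R_B = 567/5 kN, M_B = -1137/5 kN·m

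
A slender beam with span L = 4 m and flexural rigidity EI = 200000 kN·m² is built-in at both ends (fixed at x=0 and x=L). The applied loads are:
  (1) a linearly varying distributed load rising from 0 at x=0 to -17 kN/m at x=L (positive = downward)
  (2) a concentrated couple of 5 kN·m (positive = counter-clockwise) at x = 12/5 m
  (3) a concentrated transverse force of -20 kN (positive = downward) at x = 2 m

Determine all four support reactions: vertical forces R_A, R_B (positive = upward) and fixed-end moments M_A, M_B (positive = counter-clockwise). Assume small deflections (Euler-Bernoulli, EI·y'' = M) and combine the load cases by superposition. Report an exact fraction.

R_A = -92/5 kN, M_A = -262/15 kN·m, R_B = -178/5 kN, M_B = 121/5 kN·m

Load 1 — triangular load w₀=-17 kN/m (0→w₀ over full span):
  R_A = 3w₀L/20 = 3·(-17)·4/20 = -51/5 kN
  M_A = w₀L²/30 = (-17)·4²/30 = -136/15 kN·m
  R_B = 7w₀L/20 = 7·(-17)·4/20 = -119/5 kN
  M_B = -w₀L²/20 = -(-17)·4²/20 = 68/5 kN·m
Load 2 — applied couple M₀=5 kN·m at a=12/5 m (b=L-a=8/5):
  R_A = 6M₀ab/L³ = 6·5·(12/5)·(8/5)/4³ = 9/5 kN
  M_A = M₀b(2a-b)/L² = 5·(8/5)·(2·(12/5)-(8/5))/4² = 8/5 kN·m
  R_B = -6M₀ab/L³ = -6·5·(12/5)·(8/5)/4³ = -9/5 kN
  M_B = M₀a(2b-a)/L² = 5·(12/5)·(2·(8/5)-(12/5))/4² = 3/5 kN·m
Load 3 — point force P=-20 kN at a=2 m (b=L-a=2):
  R_A = Pb²(3a+b)/L³ = (-20)·2²·(3·2+2)/4³ = -10 kN
  M_A = Pab²/L² = (-20)·2·2²/4² = -10 kN·m
  R_B = Pa²(a+3b)/L³ = (-20)·2²·(2+3·2)/4³ = -10 kN
  M_B = -Pa²b/L² = -(-20)·2²·2/4² = 10 kN·m
Superposition: R_A = -92/5 kN, M_A = -262/15 kN·m, R_B = -178/5 kN, M_B = 121/5 kN·m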